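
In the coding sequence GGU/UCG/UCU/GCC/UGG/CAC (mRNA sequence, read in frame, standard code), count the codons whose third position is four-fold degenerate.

Codon 1 GGU (Gly): third position 4-fold.
Codon 2 UCG (Ser): third position 4-fold.
Codon 3 UCU (Ser): third position 4-fold.
Codon 4 GCC (Ala): third position 4-fold.
Codon 5 UGG (Trp): third position 1-fold.
Codon 6 CAC (His): third position 2-fold.
Four-fold degenerate third positions: 4.

4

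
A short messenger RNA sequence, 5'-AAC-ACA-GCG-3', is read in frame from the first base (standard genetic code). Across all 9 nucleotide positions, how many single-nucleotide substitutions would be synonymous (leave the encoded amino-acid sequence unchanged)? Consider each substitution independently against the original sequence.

Codon 1 (AAC, Asn): 1 synonymous substitution.
Codon 2 (ACA, Thr): 3 synonymous substitutions.
Codon 3 (GCG, Ala): 3 synonymous substitutions.
Total: 1 + 3 + 3 = 7.

7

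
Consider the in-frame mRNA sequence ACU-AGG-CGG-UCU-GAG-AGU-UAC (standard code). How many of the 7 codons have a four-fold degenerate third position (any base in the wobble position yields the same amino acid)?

3

Codon 1 ACU (Thr): third position 4-fold.
Codon 2 AGG (Arg): third position 2-fold.
Codon 3 CGG (Arg): third position 4-fold.
Codon 4 UCU (Ser): third position 4-fold.
Codon 5 GAG (Glu): third position 2-fold.
Codon 6 AGU (Ser): third position 2-fold.
Codon 7 UAC (Tyr): third position 2-fold.
Four-fold degenerate third positions: 3.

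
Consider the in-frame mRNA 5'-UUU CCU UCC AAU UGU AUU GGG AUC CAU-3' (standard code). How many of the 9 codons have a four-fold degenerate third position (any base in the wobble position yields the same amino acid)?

3

Codon 1 UUU (Phe): third position 2-fold.
Codon 2 CCU (Pro): third position 4-fold.
Codon 3 UCC (Ser): third position 4-fold.
Codon 4 AAU (Asn): third position 2-fold.
Codon 5 UGU (Cys): third position 2-fold.
Codon 6 AUU (Ile): third position 3-fold.
Codon 7 GGG (Gly): third position 4-fold.
Codon 8 AUC (Ile): third position 3-fold.
Codon 9 CAU (His): third position 2-fold.
Four-fold degenerate third positions: 3.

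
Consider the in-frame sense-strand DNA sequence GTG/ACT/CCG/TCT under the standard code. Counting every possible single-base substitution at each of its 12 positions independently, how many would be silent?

Codon 1 (GTG, Val): 3 synonymous substitutions.
Codon 2 (ACT, Thr): 3 synonymous substitutions.
Codon 3 (CCG, Pro): 3 synonymous substitutions.
Codon 4 (TCT, Ser): 3 synonymous substitutions.
Total: 3 + 3 + 3 + 3 = 12.

12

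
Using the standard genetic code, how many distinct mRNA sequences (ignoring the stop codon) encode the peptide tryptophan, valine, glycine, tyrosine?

32

Trp: 1 codon.
Val: 4 codons.
Gly: 4 codons.
Tyr: 2 codons.
1 × 4 × 4 × 2 = 32.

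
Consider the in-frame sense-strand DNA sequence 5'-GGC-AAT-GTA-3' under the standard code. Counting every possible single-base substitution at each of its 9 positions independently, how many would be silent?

Codon 1 (GGC, Gly): 3 synonymous substitutions.
Codon 2 (AAT, Asn): 1 synonymous substitution.
Codon 3 (GTA, Val): 3 synonymous substitutions.
Total: 3 + 1 + 3 = 7.

7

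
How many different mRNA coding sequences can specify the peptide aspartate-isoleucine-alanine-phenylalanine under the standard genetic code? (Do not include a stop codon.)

48

Asp: 2 codons.
Ile: 3 codons.
Ala: 4 codons.
Phe: 2 codons.
2 × 3 × 4 × 2 = 48.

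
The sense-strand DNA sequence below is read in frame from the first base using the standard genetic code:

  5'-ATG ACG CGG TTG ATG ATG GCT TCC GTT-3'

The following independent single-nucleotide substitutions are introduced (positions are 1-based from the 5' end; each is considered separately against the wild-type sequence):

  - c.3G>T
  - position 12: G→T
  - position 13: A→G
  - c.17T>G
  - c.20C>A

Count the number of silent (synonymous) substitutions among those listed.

Codon 1: ATG (Met) → ATT (Ile) — missense.
Codon 4: TTG (Leu) → TTT (Phe) — missense.
Codon 5: ATG (Met) → GTG (Val) — missense.
Codon 6: ATG (Met) → AGG (Arg) — missense.
Codon 7: GCT (Ala) → GAT (Asp) — missense.
Synonymous: 0 of 5.

0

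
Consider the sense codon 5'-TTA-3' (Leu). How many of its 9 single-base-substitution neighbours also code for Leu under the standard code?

Position 1: CTA → 1 synonymous.
Position 2: none → 0 synonymous.
Position 3: TTG → 1 synonymous.
Total: 1 + 0 + 1 = 2.

2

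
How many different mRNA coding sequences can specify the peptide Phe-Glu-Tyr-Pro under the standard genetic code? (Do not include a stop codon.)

Phe: 2 codons.
Glu: 2 codons.
Tyr: 2 codons.
Pro: 4 codons.
2 × 2 × 2 × 4 = 32.

32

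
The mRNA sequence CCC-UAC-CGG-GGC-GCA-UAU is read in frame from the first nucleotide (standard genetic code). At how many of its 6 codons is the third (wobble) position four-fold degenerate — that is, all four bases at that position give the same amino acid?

Codon 1 CCC (Pro): third position 4-fold.
Codon 2 UAC (Tyr): third position 2-fold.
Codon 3 CGG (Arg): third position 4-fold.
Codon 4 GGC (Gly): third position 4-fold.
Codon 5 GCA (Ala): third position 4-fold.
Codon 6 UAU (Tyr): third position 2-fold.
Four-fold degenerate third positions: 4.

4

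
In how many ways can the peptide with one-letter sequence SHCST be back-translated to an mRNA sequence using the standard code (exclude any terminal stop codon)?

Ser: 6 codons.
His: 2 codons.
Cys: 2 codons.
Ser: 6 codons.
Thr: 4 codons.
6 × 2 × 2 × 6 × 4 = 576.

576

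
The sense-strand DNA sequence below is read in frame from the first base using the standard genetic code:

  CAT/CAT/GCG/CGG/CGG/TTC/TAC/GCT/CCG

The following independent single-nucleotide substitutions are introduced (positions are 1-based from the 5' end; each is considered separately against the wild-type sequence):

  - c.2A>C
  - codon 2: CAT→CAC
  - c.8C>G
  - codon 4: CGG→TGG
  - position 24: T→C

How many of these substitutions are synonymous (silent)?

Codon 1: CAT (His) → CCT (Pro) — missense.
Codon 2: CAT (His) → CAC (His) — synonymous.
Codon 3: GCG (Ala) → GGG (Gly) — missense.
Codon 4: CGG (Arg) → TGG (Trp) — missense.
Codon 8: GCT (Ala) → GCC (Ala) — synonymous.
Synonymous: 2 of 5.

2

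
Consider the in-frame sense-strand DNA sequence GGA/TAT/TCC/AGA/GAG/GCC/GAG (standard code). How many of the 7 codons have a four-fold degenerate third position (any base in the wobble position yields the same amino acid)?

3

Codon 1 GGA (Gly): third position 4-fold.
Codon 2 TAT (Tyr): third position 2-fold.
Codon 3 TCC (Ser): third position 4-fold.
Codon 4 AGA (Arg): third position 2-fold.
Codon 5 GAG (Glu): third position 2-fold.
Codon 6 GCC (Ala): third position 4-fold.
Codon 7 GAG (Glu): third position 2-fold.
Four-fold degenerate third positions: 3.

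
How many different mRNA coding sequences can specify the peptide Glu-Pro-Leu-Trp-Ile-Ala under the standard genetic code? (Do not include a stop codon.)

576

Glu: 2 codons.
Pro: 4 codons.
Leu: 6 codons.
Trp: 1 codon.
Ile: 3 codons.
Ala: 4 codons.
2 × 4 × 6 × 1 × 3 × 4 = 576.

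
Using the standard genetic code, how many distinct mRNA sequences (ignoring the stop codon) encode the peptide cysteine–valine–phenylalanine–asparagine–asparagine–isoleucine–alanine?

Cys: 2 codons.
Val: 4 codons.
Phe: 2 codons.
Asn: 2 codons.
Asn: 2 codons.
Ile: 3 codons.
Ala: 4 codons.
2 × 4 × 2 × 2 × 2 × 3 × 4 = 768.

768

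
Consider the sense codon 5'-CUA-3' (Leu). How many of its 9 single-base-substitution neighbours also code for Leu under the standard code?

Position 1: UUA → 1 synonymous.
Position 2: none → 0 synonymous.
Position 3: CUU, CUC, CUG → 3 synonymous.
Total: 1 + 0 + 3 = 4.

4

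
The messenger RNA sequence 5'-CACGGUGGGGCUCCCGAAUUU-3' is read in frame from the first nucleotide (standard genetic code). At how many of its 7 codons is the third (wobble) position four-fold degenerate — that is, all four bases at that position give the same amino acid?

Codon 1 CAC (His): third position 2-fold.
Codon 2 GGU (Gly): third position 4-fold.
Codon 3 GGG (Gly): third position 4-fold.
Codon 4 GCU (Ala): third position 4-fold.
Codon 5 CCC (Pro): third position 4-fold.
Codon 6 GAA (Glu): third position 2-fold.
Codon 7 UUU (Phe): third position 2-fold.
Four-fold degenerate third positions: 4.

4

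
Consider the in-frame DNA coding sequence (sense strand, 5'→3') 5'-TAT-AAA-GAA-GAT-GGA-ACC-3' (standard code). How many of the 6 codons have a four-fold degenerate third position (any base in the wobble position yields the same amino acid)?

Codon 1 TAT (Tyr): third position 2-fold.
Codon 2 AAA (Lys): third position 2-fold.
Codon 3 GAA (Glu): third position 2-fold.
Codon 4 GAT (Asp): third position 2-fold.
Codon 5 GGA (Gly): third position 4-fold.
Codon 6 ACC (Thr): third position 4-fold.
Four-fold degenerate third positions: 2.

2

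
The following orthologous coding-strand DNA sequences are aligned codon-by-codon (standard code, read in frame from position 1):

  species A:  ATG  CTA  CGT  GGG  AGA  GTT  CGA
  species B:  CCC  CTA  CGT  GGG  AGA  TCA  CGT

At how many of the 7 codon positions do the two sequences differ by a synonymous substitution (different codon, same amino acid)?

Codon 1: ATG Met / CCC Pro — nonsynonymous.
Codon 2: CTA Leu / CTA Leu — identical.
Codon 3: CGT Arg / CGT Arg — identical.
Codon 4: GGG Gly / GGG Gly — identical.
Codon 5: AGA Arg / AGA Arg — identical.
Codon 6: GTT Val / TCA Ser — nonsynonymous.
Codon 7: CGA Arg / CGT Arg — synonymous.
Synonymous differences: 1.

1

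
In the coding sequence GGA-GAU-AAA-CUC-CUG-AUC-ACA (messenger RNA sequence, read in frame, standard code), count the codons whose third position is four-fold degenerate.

Codon 1 GGA (Gly): third position 4-fold.
Codon 2 GAU (Asp): third position 2-fold.
Codon 3 AAA (Lys): third position 2-fold.
Codon 4 CUC (Leu): third position 4-fold.
Codon 5 CUG (Leu): third position 4-fold.
Codon 6 AUC (Ile): third position 3-fold.
Codon 7 ACA (Thr): third position 4-fold.
Four-fold degenerate third positions: 4.

4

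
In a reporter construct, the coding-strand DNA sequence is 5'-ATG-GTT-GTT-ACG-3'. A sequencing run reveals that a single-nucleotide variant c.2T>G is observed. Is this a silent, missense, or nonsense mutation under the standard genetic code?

missense

Position 2 falls in codon 1: ATG → Met.
After the substitution the codon is AGG → Arg.
Met ≠ Arg, so this is a missense mutation.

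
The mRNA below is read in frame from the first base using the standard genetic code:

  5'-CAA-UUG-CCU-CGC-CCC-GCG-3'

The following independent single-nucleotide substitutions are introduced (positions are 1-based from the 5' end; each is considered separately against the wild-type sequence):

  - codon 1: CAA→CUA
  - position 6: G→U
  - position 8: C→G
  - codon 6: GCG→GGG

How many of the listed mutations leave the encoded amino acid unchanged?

0

Codon 1: CAA (Gln) → CUA (Leu) — missense.
Codon 2: UUG (Leu) → UUU (Phe) — missense.
Codon 3: CCU (Pro) → CGU (Arg) — missense.
Codon 6: GCG (Ala) → GGG (Gly) — missense.
Synonymous: 0 of 4.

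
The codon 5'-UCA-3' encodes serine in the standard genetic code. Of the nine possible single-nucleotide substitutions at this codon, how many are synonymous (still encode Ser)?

3

Position 1: none → 0 synonymous.
Position 2: none → 0 synonymous.
Position 3: UCU, UCC, UCG → 3 synonymous.
Total: 0 + 0 + 3 = 3.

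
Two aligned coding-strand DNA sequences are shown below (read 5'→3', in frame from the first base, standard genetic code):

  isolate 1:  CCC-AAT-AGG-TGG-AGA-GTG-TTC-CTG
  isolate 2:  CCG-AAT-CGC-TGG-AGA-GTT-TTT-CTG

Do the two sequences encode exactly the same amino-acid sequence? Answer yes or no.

yes

Codon 1: CCC Pro / CCG Pro — synonymous.
Codon 2: AAT Asn / AAT Asn — identical.
Codon 3: AGG Arg / CGC Arg — synonymous.
Codon 4: TGG Trp / TGG Trp — identical.
Codon 5: AGA Arg / AGA Arg — identical.
Codon 6: GTG Val / GTT Val — synonymous.
Codon 7: TTC Phe / TTT Phe — synonymous.
Codon 8: CTG Leu / CTG Leu — identical.
Nonsynonymous differences: 0 → same protein.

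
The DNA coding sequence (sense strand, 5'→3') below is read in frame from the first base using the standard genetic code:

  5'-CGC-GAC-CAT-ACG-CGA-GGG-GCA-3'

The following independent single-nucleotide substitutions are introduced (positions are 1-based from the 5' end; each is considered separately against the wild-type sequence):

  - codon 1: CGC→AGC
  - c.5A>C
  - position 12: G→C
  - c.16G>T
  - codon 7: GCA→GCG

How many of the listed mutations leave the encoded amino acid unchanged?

Codon 1: CGC (Arg) → AGC (Ser) — missense.
Codon 2: GAC (Asp) → GCC (Ala) — missense.
Codon 4: ACG (Thr) → ACC (Thr) — synonymous.
Codon 6: GGG (Gly) → TGG (Trp) — missense.
Codon 7: GCA (Ala) → GCG (Ala) — synonymous.
Synonymous: 2 of 5.

2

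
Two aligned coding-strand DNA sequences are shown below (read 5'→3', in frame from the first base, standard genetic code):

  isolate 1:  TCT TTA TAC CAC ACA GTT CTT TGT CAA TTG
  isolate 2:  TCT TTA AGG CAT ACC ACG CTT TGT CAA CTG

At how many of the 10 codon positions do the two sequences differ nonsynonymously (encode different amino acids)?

2

Codon 1: TCT Ser / TCT Ser — identical.
Codon 2: TTA Leu / TTA Leu — identical.
Codon 3: TAC Tyr / AGG Arg — nonsynonymous.
Codon 4: CAC His / CAT His — synonymous.
Codon 5: ACA Thr / ACC Thr — synonymous.
Codon 6: GTT Val / ACG Thr — nonsynonymous.
Codon 7: CTT Leu / CTT Leu — identical.
Codon 8: TGT Cys / TGT Cys — identical.
Codon 9: CAA Gln / CAA Gln — identical.
Codon 10: TTG Leu / CTG Leu — synonymous.
Nonsynonymous differences: 2.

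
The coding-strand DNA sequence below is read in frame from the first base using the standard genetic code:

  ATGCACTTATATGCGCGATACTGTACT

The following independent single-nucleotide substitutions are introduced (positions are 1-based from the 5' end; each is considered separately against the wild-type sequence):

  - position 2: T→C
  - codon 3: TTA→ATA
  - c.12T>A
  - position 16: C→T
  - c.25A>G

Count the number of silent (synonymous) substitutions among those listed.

Codon 1: ATG (Met) → ACG (Thr) — missense.
Codon 3: TTA (Leu) → ATA (Ile) — missense.
Codon 4: TAT (Tyr) → TAA (Stop) — nonsense.
Codon 6: CGA (Arg) → TGA (Stop) — nonsense.
Codon 9: ACT (Thr) → GCT (Ala) — missense.
Synonymous: 0 of 5.

0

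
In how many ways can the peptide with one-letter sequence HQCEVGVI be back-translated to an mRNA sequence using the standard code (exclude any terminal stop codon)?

His: 2 codons.
Gln: 2 codons.
Cys: 2 codons.
Glu: 2 codons.
Val: 4 codons.
Gly: 4 codons.
Val: 4 codons.
Ile: 3 codons.
2 × 2 × 2 × 2 × 4 × 4 × 4 × 3 = 3072.

3072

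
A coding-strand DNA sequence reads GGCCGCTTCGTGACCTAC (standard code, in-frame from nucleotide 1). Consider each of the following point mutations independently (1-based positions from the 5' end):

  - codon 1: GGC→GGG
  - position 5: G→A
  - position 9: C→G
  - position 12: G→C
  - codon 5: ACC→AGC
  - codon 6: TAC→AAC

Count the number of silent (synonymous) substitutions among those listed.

2

Codon 1: GGC (Gly) → GGG (Gly) — synonymous.
Codon 2: CGC (Arg) → CAC (His) — missense.
Codon 3: TTC (Phe) → TTG (Leu) — missense.
Codon 4: GTG (Val) → GTC (Val) — synonymous.
Codon 5: ACC (Thr) → AGC (Ser) — missense.
Codon 6: TAC (Tyr) → AAC (Asn) — missense.
Synonymous: 2 of 6.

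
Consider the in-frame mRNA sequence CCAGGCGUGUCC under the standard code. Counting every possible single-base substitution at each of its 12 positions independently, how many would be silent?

Codon 1 (CCA, Pro): 3 synonymous substitutions.
Codon 2 (GGC, Gly): 3 synonymous substitutions.
Codon 3 (GUG, Val): 3 synonymous substitutions.
Codon 4 (UCC, Ser): 3 synonymous substitutions.
Total: 3 + 3 + 3 + 3 = 12.

12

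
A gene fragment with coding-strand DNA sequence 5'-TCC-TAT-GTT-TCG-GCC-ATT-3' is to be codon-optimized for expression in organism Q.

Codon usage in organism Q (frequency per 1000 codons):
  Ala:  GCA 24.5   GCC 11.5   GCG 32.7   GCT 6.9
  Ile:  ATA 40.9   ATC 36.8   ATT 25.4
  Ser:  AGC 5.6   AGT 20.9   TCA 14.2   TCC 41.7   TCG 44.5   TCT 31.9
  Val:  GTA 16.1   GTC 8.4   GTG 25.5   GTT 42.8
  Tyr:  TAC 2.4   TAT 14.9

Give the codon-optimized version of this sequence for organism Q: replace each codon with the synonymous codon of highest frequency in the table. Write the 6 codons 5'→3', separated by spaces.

Codon 1 (Ser): best is TCG at 44.5.
Codon 2 (Tyr): best is TAT at 14.9.
Codon 3 (Val): best is GTT at 42.8.
Codon 4 (Ser): best is TCG at 44.5.
Codon 5 (Ala): best is GCG at 32.7.
Codon 6 (Ile): best is ATA at 40.9.

TCG TAT GTT TCG GCG ATA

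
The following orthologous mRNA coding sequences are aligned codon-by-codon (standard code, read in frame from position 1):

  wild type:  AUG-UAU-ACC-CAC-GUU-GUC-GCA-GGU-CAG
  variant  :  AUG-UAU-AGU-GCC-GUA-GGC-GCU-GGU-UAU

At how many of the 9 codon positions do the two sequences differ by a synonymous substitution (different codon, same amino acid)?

Codon 1: AUG Met / AUG Met — identical.
Codon 2: UAU Tyr / UAU Tyr — identical.
Codon 3: ACC Thr / AGU Ser — nonsynonymous.
Codon 4: CAC His / GCC Ala — nonsynonymous.
Codon 5: GUU Val / GUA Val — synonymous.
Codon 6: GUC Val / GGC Gly — nonsynonymous.
Codon 7: GCA Ala / GCU Ala — synonymous.
Codon 8: GGU Gly / GGU Gly — identical.
Codon 9: CAG Gln / UAU Tyr — nonsynonymous.
Synonymous differences: 2.

2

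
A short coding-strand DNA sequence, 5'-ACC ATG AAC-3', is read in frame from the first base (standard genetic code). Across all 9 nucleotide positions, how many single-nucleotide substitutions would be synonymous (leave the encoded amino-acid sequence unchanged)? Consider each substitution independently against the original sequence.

Codon 1 (ACC, Thr): 3 synonymous substitutions.
Codon 2 (ATG, Met): 0 synonymous substitutions.
Codon 3 (AAC, Asn): 1 synonymous substitution.
Total: 3 + 0 + 1 = 4.

4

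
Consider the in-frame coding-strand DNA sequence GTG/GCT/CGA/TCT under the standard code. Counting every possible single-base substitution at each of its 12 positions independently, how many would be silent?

13

Codon 1 (GTG, Val): 3 synonymous substitutions.
Codon 2 (GCT, Ala): 3 synonymous substitutions.
Codon 3 (CGA, Arg): 4 synonymous substitutions.
Codon 4 (TCT, Ser): 3 synonymous substitutions.
Total: 3 + 3 + 4 + 3 = 13.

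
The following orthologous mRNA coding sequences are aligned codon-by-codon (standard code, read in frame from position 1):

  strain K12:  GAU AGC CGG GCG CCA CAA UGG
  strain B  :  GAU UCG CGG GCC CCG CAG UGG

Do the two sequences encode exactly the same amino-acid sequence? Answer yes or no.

Codon 1: GAU Asp / GAU Asp — identical.
Codon 2: AGC Ser / UCG Ser — synonymous.
Codon 3: CGG Arg / CGG Arg — identical.
Codon 4: GCG Ala / GCC Ala — synonymous.
Codon 5: CCA Pro / CCG Pro — synonymous.
Codon 6: CAA Gln / CAG Gln — synonymous.
Codon 7: UGG Trp / UGG Trp — identical.
Nonsynonymous differences: 0 → same protein.

yes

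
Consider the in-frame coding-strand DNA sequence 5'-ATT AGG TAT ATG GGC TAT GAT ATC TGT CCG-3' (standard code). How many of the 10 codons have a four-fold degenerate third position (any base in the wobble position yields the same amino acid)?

Codon 1 ATT (Ile): third position 3-fold.
Codon 2 AGG (Arg): third position 2-fold.
Codon 3 TAT (Tyr): third position 2-fold.
Codon 4 ATG (Met): third position 1-fold.
Codon 5 GGC (Gly): third position 4-fold.
Codon 6 TAT (Tyr): third position 2-fold.
Codon 7 GAT (Asp): third position 2-fold.
Codon 8 ATC (Ile): third position 3-fold.
Codon 9 TGT (Cys): third position 2-fold.
Codon 10 CCG (Pro): third position 4-fold.
Four-fold degenerate third positions: 2.

2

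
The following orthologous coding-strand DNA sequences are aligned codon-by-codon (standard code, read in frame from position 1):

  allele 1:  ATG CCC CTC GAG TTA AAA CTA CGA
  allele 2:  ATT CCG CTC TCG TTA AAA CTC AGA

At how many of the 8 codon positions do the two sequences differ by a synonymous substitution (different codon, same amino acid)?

3

Codon 1: ATG Met / ATT Ile — nonsynonymous.
Codon 2: CCC Pro / CCG Pro — synonymous.
Codon 3: CTC Leu / CTC Leu — identical.
Codon 4: GAG Glu / TCG Ser — nonsynonymous.
Codon 5: TTA Leu / TTA Leu — identical.
Codon 6: AAA Lys / AAA Lys — identical.
Codon 7: CTA Leu / CTC Leu — synonymous.
Codon 8: CGA Arg / AGA Arg — synonymous.
Synonymous differences: 3.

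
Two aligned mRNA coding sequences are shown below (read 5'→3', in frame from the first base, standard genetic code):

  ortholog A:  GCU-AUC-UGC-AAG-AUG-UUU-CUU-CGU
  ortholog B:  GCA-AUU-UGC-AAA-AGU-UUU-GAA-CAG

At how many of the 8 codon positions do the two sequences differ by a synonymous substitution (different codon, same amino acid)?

3

Codon 1: GCU Ala / GCA Ala — synonymous.
Codon 2: AUC Ile / AUU Ile — synonymous.
Codon 3: UGC Cys / UGC Cys — identical.
Codon 4: AAG Lys / AAA Lys — synonymous.
Codon 5: AUG Met / AGU Ser — nonsynonymous.
Codon 6: UUU Phe / UUU Phe — identical.
Codon 7: CUU Leu / GAA Glu — nonsynonymous.
Codon 8: CGU Arg / CAG Gln — nonsynonymous.
Synonymous differences: 3.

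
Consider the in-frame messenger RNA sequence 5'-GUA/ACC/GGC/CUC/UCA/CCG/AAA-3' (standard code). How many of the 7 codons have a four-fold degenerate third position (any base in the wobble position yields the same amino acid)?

Codon 1 GUA (Val): third position 4-fold.
Codon 2 ACC (Thr): third position 4-fold.
Codon 3 GGC (Gly): third position 4-fold.
Codon 4 CUC (Leu): third position 4-fold.
Codon 5 UCA (Ser): third position 4-fold.
Codon 6 CCG (Pro): third position 4-fold.
Codon 7 AAA (Lys): third position 2-fold.
Four-fold degenerate third positions: 6.

6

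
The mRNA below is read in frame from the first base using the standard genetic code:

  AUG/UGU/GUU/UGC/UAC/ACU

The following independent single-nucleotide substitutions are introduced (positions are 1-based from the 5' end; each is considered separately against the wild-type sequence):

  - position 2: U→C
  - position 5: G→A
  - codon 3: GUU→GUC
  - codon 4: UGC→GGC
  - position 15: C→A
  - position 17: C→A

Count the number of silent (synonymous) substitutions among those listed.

Codon 1: AUG (Met) → ACG (Thr) — missense.
Codon 2: UGU (Cys) → UAU (Tyr) — missense.
Codon 3: GUU (Val) → GUC (Val) — synonymous.
Codon 4: UGC (Cys) → GGC (Gly) — missense.
Codon 5: UAC (Tyr) → UAA (Stop) — nonsense.
Codon 6: ACU (Thr) → AAU (Asn) — missense.
Synonymous: 1 of 6.

1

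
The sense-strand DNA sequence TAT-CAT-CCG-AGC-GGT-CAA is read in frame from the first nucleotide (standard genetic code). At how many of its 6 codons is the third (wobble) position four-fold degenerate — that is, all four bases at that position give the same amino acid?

2

Codon 1 TAT (Tyr): third position 2-fold.
Codon 2 CAT (His): third position 2-fold.
Codon 3 CCG (Pro): third position 4-fold.
Codon 4 AGC (Ser): third position 2-fold.
Codon 5 GGT (Gly): third position 4-fold.
Codon 6 CAA (Gln): third position 2-fold.
Four-fold degenerate third positions: 2.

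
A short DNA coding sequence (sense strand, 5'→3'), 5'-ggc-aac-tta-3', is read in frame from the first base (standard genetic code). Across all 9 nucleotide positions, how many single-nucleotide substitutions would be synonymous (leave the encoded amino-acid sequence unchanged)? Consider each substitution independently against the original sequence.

Codon 1 (GGC, Gly): 3 synonymous substitutions.
Codon 2 (AAC, Asn): 1 synonymous substitution.
Codon 3 (TTA, Leu): 2 synonymous substitutions.
Total: 3 + 1 + 2 = 6.

6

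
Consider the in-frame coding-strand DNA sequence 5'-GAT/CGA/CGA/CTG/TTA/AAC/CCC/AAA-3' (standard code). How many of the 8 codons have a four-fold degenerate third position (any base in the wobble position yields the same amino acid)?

Codon 1 GAT (Asp): third position 2-fold.
Codon 2 CGA (Arg): third position 4-fold.
Codon 3 CGA (Arg): third position 4-fold.
Codon 4 CTG (Leu): third position 4-fold.
Codon 5 TTA (Leu): third position 2-fold.
Codon 6 AAC (Asn): third position 2-fold.
Codon 7 CCC (Pro): third position 4-fold.
Codon 8 AAA (Lys): third position 2-fold.
Four-fold degenerate third positions: 4.

4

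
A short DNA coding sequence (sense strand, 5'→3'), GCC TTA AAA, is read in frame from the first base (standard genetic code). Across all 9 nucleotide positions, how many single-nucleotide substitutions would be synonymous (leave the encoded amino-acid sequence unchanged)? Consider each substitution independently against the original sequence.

6

Codon 1 (GCC, Ala): 3 synonymous substitutions.
Codon 2 (TTA, Leu): 2 synonymous substitutions.
Codon 3 (AAA, Lys): 1 synonymous substitution.
Total: 3 + 2 + 1 = 6.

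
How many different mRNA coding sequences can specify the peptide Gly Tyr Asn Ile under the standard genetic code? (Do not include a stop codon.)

Gly: 4 codons.
Tyr: 2 codons.
Asn: 2 codons.
Ile: 3 codons.
4 × 2 × 2 × 3 = 48.

48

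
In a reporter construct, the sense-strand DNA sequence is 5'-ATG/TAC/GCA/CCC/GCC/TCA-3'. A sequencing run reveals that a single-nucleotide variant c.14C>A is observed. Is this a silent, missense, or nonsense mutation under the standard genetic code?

Position 14 falls in codon 5: GCC → Ala.
After the substitution the codon is GAC → Asp.
Ala ≠ Asp, so this is a missense mutation.

missense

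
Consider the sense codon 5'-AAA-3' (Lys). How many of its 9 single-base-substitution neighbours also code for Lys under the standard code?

Position 1: none → 0 synonymous.
Position 2: none → 0 synonymous.
Position 3: AAG → 1 synonymous.
Total: 0 + 0 + 1 = 1.

1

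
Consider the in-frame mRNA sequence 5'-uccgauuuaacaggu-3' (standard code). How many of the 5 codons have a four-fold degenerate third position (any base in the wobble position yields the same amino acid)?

Codon 1 UCC (Ser): third position 4-fold.
Codon 2 GAU (Asp): third position 2-fold.
Codon 3 UUA (Leu): third position 2-fold.
Codon 4 ACA (Thr): third position 4-fold.
Codon 5 GGU (Gly): third position 4-fold.
Four-fold degenerate third positions: 3.

3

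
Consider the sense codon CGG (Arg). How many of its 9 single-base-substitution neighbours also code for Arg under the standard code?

Position 1: AGG → 1 synonymous.
Position 2: none → 0 synonymous.
Position 3: CGT, CGC, CGA → 3 synonymous.
Total: 1 + 0 + 3 = 4.

4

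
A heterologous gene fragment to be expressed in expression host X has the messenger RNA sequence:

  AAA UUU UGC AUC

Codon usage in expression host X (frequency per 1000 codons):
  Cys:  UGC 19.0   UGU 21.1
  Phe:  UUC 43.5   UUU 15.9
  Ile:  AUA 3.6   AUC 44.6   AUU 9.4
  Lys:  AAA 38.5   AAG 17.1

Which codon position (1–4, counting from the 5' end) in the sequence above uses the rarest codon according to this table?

Codon 1 AAA (Lys): 38.5 per 1000.
Codon 2 UUU (Phe): 15.9 per 1000.
Codon 3 UGC (Cys): 19.0 per 1000.
Codon 4 AUC (Ile): 44.6 per 1000.
Lowest frequency is 15.9 at codon 2.

2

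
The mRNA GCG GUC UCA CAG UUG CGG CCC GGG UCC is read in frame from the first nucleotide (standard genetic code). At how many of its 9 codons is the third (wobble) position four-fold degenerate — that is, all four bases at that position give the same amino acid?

7

Codon 1 GCG (Ala): third position 4-fold.
Codon 2 GUC (Val): third position 4-fold.
Codon 3 UCA (Ser): third position 4-fold.
Codon 4 CAG (Gln): third position 2-fold.
Codon 5 UUG (Leu): third position 2-fold.
Codon 6 CGG (Arg): third position 4-fold.
Codon 7 CCC (Pro): third position 4-fold.
Codon 8 GGG (Gly): third position 4-fold.
Codon 9 UCC (Ser): third position 4-fold.
Four-fold degenerate third positions: 7.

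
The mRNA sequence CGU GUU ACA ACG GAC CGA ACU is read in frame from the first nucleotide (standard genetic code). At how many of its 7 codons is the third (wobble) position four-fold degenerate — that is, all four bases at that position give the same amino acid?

Codon 1 CGU (Arg): third position 4-fold.
Codon 2 GUU (Val): third position 4-fold.
Codon 3 ACA (Thr): third position 4-fold.
Codon 4 ACG (Thr): third position 4-fold.
Codon 5 GAC (Asp): third position 2-fold.
Codon 6 CGA (Arg): third position 4-fold.
Codon 7 ACU (Thr): third position 4-fold.
Four-fold degenerate third positions: 6.

6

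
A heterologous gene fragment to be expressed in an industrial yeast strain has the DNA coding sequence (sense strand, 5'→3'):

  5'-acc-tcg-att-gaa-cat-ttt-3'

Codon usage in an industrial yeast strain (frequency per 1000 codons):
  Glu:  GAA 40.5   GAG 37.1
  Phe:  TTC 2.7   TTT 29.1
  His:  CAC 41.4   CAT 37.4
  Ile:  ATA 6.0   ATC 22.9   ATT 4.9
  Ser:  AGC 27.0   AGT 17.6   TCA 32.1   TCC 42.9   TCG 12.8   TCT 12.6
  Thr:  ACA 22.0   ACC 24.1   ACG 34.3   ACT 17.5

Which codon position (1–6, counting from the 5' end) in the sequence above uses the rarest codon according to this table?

3

Codon 1 ACC (Thr): 24.1 per 1000.
Codon 2 TCG (Ser): 12.8 per 1000.
Codon 3 ATT (Ile): 4.9 per 1000.
Codon 4 GAA (Glu): 40.5 per 1000.
Codon 5 CAT (His): 37.4 per 1000.
Codon 6 TTT (Phe): 29.1 per 1000.
Lowest frequency is 4.9 at codon 3.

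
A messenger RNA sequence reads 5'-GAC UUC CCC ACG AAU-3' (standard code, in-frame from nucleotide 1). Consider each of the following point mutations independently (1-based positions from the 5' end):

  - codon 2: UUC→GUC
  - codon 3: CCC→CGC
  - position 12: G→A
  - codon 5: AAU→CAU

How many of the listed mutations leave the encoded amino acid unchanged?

Codon 2: UUC (Phe) → GUC (Val) — missense.
Codon 3: CCC (Pro) → CGC (Arg) — missense.
Codon 4: ACG (Thr) → ACA (Thr) — synonymous.
Codon 5: AAU (Asn) → CAU (His) — missense.
Synonymous: 1 of 4.

1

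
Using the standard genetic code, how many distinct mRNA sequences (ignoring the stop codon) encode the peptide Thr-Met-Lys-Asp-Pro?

64

Thr: 4 codons.
Met: 1 codon.
Lys: 2 codons.
Asp: 2 codons.
Pro: 4 codons.
4 × 1 × 2 × 2 × 4 = 64.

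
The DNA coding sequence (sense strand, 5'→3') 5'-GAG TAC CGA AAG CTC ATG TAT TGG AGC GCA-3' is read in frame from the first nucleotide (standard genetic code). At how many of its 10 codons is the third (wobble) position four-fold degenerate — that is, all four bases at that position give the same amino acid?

3

Codon 1 GAG (Glu): third position 2-fold.
Codon 2 TAC (Tyr): third position 2-fold.
Codon 3 CGA (Arg): third position 4-fold.
Codon 4 AAG (Lys): third position 2-fold.
Codon 5 CTC (Leu): third position 4-fold.
Codon 6 ATG (Met): third position 1-fold.
Codon 7 TAT (Tyr): third position 2-fold.
Codon 8 TGG (Trp): third position 1-fold.
Codon 9 AGC (Ser): third position 2-fold.
Codon 10 GCA (Ala): third position 4-fold.
Four-fold degenerate third positions: 3.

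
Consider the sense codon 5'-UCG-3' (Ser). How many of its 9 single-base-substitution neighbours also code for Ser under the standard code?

Position 1: none → 0 synonymous.
Position 2: none → 0 synonymous.
Position 3: UCU, UCC, UCA → 3 synonymous.
Total: 0 + 0 + 3 = 3.

3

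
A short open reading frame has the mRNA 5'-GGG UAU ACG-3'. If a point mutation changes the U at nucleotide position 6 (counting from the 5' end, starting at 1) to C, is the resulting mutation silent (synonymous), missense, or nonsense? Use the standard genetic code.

silent

Position 6 falls in codon 2: UAU → Tyr.
After the substitution the codon is UAC → Tyr.
Both encode Tyr, so the change is synonymous.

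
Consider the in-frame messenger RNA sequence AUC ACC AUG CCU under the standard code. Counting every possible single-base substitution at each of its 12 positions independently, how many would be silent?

8

Codon 1 (AUC, Ile): 2 synonymous substitutions.
Codon 2 (ACC, Thr): 3 synonymous substitutions.
Codon 3 (AUG, Met): 0 synonymous substitutions.
Codon 4 (CCU, Pro): 3 synonymous substitutions.
Total: 2 + 3 + 0 + 3 = 8.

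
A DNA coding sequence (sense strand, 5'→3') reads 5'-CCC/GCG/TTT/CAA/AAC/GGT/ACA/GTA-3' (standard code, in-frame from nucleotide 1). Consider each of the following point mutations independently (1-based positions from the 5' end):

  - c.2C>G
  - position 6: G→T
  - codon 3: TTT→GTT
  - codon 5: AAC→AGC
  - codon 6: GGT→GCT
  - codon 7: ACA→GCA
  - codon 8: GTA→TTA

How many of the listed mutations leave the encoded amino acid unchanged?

Codon 1: CCC (Pro) → CGC (Arg) — missense.
Codon 2: GCG (Ala) → GCT (Ala) — synonymous.
Codon 3: TTT (Phe) → GTT (Val) — missense.
Codon 5: AAC (Asn) → AGC (Ser) — missense.
Codon 6: GGT (Gly) → GCT (Ala) — missense.
Codon 7: ACA (Thr) → GCA (Ala) — missense.
Codon 8: GTA (Val) → TTA (Leu) — missense.
Synonymous: 1 of 7.

1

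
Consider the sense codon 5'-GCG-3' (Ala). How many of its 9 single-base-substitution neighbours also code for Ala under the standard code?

3

Position 1: none → 0 synonymous.
Position 2: none → 0 synonymous.
Position 3: GCU, GCC, GCA → 3 synonymous.
Total: 0 + 0 + 3 = 3.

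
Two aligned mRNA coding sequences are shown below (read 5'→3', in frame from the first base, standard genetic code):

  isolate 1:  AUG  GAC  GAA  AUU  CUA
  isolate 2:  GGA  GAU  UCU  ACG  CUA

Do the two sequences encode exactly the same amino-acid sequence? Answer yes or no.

no

Codon 1: AUG Met / GGA Gly — nonsynonymous.
Codon 2: GAC Asp / GAU Asp — synonymous.
Codon 3: GAA Glu / UCU Ser — nonsynonymous.
Codon 4: AUU Ile / ACG Thr — nonsynonymous.
Codon 5: CUA Leu / CUA Leu — identical.
Nonsynonymous differences: 3 → different protein.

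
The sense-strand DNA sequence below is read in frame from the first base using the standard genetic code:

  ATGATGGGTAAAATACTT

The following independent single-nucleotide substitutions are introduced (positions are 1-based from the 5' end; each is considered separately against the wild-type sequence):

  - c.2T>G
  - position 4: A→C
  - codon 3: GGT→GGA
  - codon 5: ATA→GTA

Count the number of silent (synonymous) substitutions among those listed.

1

Codon 1: ATG (Met) → AGG (Arg) — missense.
Codon 2: ATG (Met) → CTG (Leu) — missense.
Codon 3: GGT (Gly) → GGA (Gly) — synonymous.
Codon 5: ATA (Ile) → GTA (Val) — missense.
Synonymous: 1 of 4.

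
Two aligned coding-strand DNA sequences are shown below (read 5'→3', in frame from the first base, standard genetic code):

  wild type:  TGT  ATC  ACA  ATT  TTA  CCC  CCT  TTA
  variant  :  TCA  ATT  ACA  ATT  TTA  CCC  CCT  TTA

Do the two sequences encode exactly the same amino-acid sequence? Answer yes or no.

Codon 1: TGT Cys / TCA Ser — nonsynonymous.
Codon 2: ATC Ile / ATT Ile — synonymous.
Codon 3: ACA Thr / ACA Thr — identical.
Codon 4: ATT Ile / ATT Ile — identical.
Codon 5: TTA Leu / TTA Leu — identical.
Codon 6: CCC Pro / CCC Pro — identical.
Codon 7: CCT Pro / CCT Pro — identical.
Codon 8: TTA Leu / TTA Leu — identical.
Nonsynonymous differences: 1 → different protein.

no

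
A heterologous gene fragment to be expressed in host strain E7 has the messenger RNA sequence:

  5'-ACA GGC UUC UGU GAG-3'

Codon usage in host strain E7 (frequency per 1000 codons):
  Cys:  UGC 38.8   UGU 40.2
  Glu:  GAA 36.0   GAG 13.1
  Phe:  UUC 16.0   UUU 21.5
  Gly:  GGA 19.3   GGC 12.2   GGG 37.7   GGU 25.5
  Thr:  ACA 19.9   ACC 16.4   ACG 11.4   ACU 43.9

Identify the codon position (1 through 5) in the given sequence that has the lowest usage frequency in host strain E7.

2

Codon 1 ACA (Thr): 19.9 per 1000.
Codon 2 GGC (Gly): 12.2 per 1000.
Codon 3 UUC (Phe): 16.0 per 1000.
Codon 4 UGU (Cys): 40.2 per 1000.
Codon 5 GAG (Glu): 13.1 per 1000.
Lowest frequency is 12.2 at codon 2.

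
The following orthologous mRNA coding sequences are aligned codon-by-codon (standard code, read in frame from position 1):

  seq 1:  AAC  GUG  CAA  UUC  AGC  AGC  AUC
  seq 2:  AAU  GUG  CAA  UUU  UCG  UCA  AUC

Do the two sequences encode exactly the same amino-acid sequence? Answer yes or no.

Codon 1: AAC Asn / AAU Asn — synonymous.
Codon 2: GUG Val / GUG Val — identical.
Codon 3: CAA Gln / CAA Gln — identical.
Codon 4: UUC Phe / UUU Phe — synonymous.
Codon 5: AGC Ser / UCG Ser — synonymous.
Codon 6: AGC Ser / UCA Ser — synonymous.
Codon 7: AUC Ile / AUC Ile — identical.
Nonsynonymous differences: 0 → same protein.

yes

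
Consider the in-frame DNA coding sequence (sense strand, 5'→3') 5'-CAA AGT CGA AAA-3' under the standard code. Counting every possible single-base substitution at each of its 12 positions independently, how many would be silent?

7

Codon 1 (CAA, Gln): 1 synonymous substitution.
Codon 2 (AGT, Ser): 1 synonymous substitution.
Codon 3 (CGA, Arg): 4 synonymous substitutions.
Codon 4 (AAA, Lys): 1 synonymous substitution.
Total: 1 + 1 + 4 + 1 = 7.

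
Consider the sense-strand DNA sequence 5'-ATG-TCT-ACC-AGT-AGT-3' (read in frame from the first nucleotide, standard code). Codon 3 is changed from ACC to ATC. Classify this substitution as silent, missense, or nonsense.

missense

Position 8 falls in codon 3: ACC → Thr.
After the substitution the codon is ATC → Ile.
Thr ≠ Ile, so this is a missense mutation.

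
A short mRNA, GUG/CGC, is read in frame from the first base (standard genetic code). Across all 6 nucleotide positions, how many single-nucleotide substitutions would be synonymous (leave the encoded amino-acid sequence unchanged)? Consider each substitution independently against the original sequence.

Codon 1 (GUG, Val): 3 synonymous substitutions.
Codon 2 (CGC, Arg): 3 synonymous substitutions.
Total: 3 + 3 = 6.

6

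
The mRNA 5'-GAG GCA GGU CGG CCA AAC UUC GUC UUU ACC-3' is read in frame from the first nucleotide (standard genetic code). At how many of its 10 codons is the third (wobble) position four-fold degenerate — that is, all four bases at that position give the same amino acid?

6

Codon 1 GAG (Glu): third position 2-fold.
Codon 2 GCA (Ala): third position 4-fold.
Codon 3 GGU (Gly): third position 4-fold.
Codon 4 CGG (Arg): third position 4-fold.
Codon 5 CCA (Pro): third position 4-fold.
Codon 6 AAC (Asn): third position 2-fold.
Codon 7 UUC (Phe): third position 2-fold.
Codon 8 GUC (Val): third position 4-fold.
Codon 9 UUU (Phe): third position 2-fold.
Codon 10 ACC (Thr): third position 4-fold.
Four-fold degenerate third positions: 6.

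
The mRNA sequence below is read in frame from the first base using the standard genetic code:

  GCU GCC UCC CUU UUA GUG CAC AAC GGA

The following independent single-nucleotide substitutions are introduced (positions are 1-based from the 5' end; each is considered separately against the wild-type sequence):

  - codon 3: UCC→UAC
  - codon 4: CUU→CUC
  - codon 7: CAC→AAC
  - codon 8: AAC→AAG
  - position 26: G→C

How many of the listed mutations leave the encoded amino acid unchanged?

1

Codon 3: UCC (Ser) → UAC (Tyr) — missense.
Codon 4: CUU (Leu) → CUC (Leu) — synonymous.
Codon 7: CAC (His) → AAC (Asn) — missense.
Codon 8: AAC (Asn) → AAG (Lys) — missense.
Codon 9: GGA (Gly) → GCA (Ala) — missense.
Synonymous: 1 of 5.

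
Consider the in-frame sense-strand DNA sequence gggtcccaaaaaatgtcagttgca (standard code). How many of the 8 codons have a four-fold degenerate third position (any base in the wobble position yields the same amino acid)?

5

Codon 1 GGG (Gly): third position 4-fold.
Codon 2 TCC (Ser): third position 4-fold.
Codon 3 CAA (Gln): third position 2-fold.
Codon 4 AAA (Lys): third position 2-fold.
Codon 5 ATG (Met): third position 1-fold.
Codon 6 TCA (Ser): third position 4-fold.
Codon 7 GTT (Val): third position 4-fold.
Codon 8 GCA (Ala): third position 4-fold.
Four-fold degenerate third positions: 5.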